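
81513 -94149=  - 12636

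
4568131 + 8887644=13455775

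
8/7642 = 4/3821 = 0.00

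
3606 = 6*601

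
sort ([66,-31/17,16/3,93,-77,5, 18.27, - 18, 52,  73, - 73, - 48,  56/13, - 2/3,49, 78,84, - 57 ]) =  [-77, - 73,-57, - 48, - 18, - 31/17,-2/3, 56/13,  5, 16/3,18.27, 49 , 52, 66,73, 78, 84, 93]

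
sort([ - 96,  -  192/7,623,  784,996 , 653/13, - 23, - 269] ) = [ - 269,-96,  -  192/7, - 23 , 653/13, 623 , 784, 996]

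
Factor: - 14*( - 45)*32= 2^6*3^2 * 5^1* 7^1 = 20160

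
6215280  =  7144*870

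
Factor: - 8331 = -3^1*2777^1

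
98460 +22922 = 121382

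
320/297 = 1 + 23/297 = 1.08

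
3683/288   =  12+227/288  =  12.79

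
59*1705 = 100595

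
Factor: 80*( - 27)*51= - 110160 = - 2^4*3^4*5^1*17^1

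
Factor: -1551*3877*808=- 2^3*3^1*11^1*47^1*101^1*3877^1=-4858687416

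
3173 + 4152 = 7325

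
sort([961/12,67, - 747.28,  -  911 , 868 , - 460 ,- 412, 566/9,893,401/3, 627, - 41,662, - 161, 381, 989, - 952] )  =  [ - 952, - 911, - 747.28, - 460, - 412, - 161, - 41,566/9, 67, 961/12,401/3, 381,627,662, 868 , 893,  989]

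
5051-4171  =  880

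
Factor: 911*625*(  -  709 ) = -5^4*709^1*911^1= -  403686875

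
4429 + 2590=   7019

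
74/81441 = 74/81441 =0.00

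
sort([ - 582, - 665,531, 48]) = [-665, - 582, 48,531]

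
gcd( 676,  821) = 1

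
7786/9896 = 3893/4948 = 0.79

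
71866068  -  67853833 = 4012235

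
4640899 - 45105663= - 40464764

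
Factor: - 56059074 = - 2^1*3^3*113^1  *  9187^1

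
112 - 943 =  - 831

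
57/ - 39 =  - 19/13 = - 1.46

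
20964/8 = 5241/2 = 2620.50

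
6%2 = 0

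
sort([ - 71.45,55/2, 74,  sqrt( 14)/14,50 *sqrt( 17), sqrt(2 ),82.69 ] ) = [-71.45,sqrt (14 ) /14,sqrt (2),55/2,74, 82.69,50*sqrt (17)]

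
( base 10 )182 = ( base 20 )92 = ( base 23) 7l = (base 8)266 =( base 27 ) 6k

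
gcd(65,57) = 1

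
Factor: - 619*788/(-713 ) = 2^2*23^( - 1)*31^( - 1)  *197^1 * 619^1 = 487772/713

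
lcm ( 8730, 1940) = 17460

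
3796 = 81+3715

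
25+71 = 96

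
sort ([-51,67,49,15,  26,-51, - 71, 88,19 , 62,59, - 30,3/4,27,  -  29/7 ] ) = [ - 71,-51 , - 51,- 30,-29/7,3/4,15,  19,26 , 27,49,59,62 , 67,88]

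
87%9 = 6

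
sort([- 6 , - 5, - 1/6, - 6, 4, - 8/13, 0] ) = [ - 6,  -  6, - 5, - 8/13, - 1/6, 0, 4] 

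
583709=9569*61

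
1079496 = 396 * 2726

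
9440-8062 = 1378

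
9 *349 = 3141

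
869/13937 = 79/1267= 0.06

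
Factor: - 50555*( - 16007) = 5^1 * 10111^1*16007^1 = 809233885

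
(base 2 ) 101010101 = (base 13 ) 203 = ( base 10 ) 341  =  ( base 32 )AL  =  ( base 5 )2331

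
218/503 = 218/503 = 0.43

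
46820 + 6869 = 53689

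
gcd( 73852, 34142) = 2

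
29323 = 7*4189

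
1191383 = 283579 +907804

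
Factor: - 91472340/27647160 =-1524539/460786=- 2^( - 1)*47^1 * 163^1*199^1 * 230393^(-1 ) 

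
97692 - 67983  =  29709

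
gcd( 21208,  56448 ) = 8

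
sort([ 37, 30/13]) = [ 30/13, 37 ] 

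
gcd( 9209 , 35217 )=1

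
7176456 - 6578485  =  597971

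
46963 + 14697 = 61660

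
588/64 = 147/16 = 9.19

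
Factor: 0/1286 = 0^1 = 0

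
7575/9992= 7575/9992 = 0.76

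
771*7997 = 6165687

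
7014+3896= 10910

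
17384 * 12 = 208608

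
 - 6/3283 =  - 6/3283 = - 0.00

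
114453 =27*4239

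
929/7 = 929/7 = 132.71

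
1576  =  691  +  885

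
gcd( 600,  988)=4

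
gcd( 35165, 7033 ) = 7033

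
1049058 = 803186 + 245872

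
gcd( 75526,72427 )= 1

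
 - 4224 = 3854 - 8078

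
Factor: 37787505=3^1*5^1*7^1 * 23^1*15647^1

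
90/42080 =9/4208 = 0.00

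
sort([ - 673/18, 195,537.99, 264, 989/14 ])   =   [-673/18,989/14, 195, 264, 537.99 ]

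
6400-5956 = 444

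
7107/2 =7107/2= 3553.50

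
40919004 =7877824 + 33041180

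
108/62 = 54/31 = 1.74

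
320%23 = 21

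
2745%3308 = 2745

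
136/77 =136/77=1.77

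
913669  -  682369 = 231300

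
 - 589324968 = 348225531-937550499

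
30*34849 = 1045470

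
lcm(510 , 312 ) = 26520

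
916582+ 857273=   1773855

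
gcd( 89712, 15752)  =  8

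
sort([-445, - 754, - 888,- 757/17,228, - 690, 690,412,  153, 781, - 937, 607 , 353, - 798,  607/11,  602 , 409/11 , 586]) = [ - 937, - 888,-798, - 754,  -  690, - 445, - 757/17,409/11, 607/11, 153, 228,353, 412,586, 602,607, 690,781]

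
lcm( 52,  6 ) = 156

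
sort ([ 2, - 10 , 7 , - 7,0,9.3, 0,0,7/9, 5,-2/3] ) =[- 10,  -  7, - 2/3,0,0,0, 7/9,2,5,7,  9.3]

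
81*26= 2106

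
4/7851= 4/7851 = 0.00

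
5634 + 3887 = 9521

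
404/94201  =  404/94201 = 0.00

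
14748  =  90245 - 75497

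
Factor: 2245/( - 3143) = -5^1*7^( - 1 ) = -5/7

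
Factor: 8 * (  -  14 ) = - 2^4*7^1 = - 112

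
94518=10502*9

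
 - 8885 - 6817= -15702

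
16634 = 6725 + 9909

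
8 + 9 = 17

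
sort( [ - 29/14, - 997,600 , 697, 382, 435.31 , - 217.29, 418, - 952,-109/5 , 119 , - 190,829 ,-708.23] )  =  [-997, - 952, -708.23 ,  -  217.29, - 190,  -  109/5, - 29/14, 119 , 382, 418,435.31,600,697,829 ] 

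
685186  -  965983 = - 280797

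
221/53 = 221/53 = 4.17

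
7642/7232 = 1 + 205/3616= 1.06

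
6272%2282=1708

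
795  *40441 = 32150595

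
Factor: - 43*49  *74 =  - 155918 = -2^1*7^2*37^1*43^1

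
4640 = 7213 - 2573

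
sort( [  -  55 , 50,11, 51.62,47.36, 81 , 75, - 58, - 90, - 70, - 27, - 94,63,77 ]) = [- 94,-90, - 70,-58, - 55, - 27,11,47.36,50,51.62,63 , 75,77,81] 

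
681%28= 9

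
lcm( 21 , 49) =147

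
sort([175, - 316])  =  [  -  316,175 ]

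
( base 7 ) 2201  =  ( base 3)1002002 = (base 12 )555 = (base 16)311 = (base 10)785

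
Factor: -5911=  - 23^1*257^1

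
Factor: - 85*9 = -765 = - 3^2*5^1*17^1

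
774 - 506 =268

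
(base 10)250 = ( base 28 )8Q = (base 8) 372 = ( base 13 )163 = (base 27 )97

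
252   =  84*3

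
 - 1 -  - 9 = 8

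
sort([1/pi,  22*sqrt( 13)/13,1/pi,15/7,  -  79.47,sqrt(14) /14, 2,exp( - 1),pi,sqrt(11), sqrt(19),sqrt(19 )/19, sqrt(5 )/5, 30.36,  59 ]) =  [ - 79.47, sqrt( 19)/19 , sqrt ( 14)/14, 1/pi,1/pi,exp( - 1), sqrt(5 ) /5, 2,15/7,pi, sqrt(11),sqrt( 19),22*sqrt( 13 ) /13, 30.36,59] 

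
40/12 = 10/3 = 3.33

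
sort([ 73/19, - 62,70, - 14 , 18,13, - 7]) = [  -  62 , - 14,-7,73/19,13,18,70 ]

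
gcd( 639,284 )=71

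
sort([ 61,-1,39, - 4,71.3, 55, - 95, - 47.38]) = [ - 95,-47.38, - 4, - 1, 39,55,61,71.3 ]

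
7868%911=580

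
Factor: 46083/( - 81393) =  - 15361/27131=- 13^( - 1 )*2087^(-1)*15361^1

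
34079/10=3407 + 9/10 = 3407.90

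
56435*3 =169305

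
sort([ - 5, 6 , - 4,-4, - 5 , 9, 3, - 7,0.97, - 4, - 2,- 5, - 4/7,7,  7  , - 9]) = [ - 9, - 7, - 5,-5, - 5 , - 4, - 4, - 4, - 2,  -  4/7, 0.97, 3,  6,7 , 7,9 ]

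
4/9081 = 4/9081 = 0.00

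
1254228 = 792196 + 462032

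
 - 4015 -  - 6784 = 2769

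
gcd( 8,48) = 8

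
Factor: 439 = 439^1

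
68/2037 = 68/2037 =0.03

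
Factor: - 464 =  -2^4*29^1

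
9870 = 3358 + 6512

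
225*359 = 80775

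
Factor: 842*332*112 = 31308928=2^7*7^1*83^1*421^1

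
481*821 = 394901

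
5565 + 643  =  6208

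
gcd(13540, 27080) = 13540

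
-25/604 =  - 25/604 = - 0.04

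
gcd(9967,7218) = 1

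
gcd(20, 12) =4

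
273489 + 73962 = 347451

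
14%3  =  2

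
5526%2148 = 1230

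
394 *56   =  22064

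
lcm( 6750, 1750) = 47250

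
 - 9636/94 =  - 103  +  23/47 = - 102.51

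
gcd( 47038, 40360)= 2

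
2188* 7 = 15316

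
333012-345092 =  - 12080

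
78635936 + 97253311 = 175889247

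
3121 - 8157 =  - 5036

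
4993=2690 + 2303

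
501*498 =249498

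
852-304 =548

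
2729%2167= 562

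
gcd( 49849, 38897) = 1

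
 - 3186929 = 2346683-5533612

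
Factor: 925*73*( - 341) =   -  5^2*11^1*31^1*37^1*73^1 = -23026025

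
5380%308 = 144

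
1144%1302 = 1144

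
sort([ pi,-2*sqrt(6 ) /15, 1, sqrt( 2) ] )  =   [- 2*sqrt(6)/15, 1, sqrt(2),pi]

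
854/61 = 14 = 14.00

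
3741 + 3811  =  7552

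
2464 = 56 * 44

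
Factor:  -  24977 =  - 24977^1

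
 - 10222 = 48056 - 58278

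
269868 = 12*22489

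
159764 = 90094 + 69670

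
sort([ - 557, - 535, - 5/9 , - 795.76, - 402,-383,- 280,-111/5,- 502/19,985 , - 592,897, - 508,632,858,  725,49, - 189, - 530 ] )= [  -  795.76, - 592, - 557, - 535, - 530, - 508,  -  402, - 383, - 280,- 189,- 502/19,- 111/5, - 5/9,49,632,725, 858,897,  985 ]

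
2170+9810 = 11980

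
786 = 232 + 554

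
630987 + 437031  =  1068018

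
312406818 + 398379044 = 710785862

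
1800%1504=296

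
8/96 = 1/12=0.08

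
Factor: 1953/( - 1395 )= -5^( - 1 )*7^1 = -  7/5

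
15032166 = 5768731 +9263435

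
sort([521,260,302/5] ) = [ 302/5, 260,  521]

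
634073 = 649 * 977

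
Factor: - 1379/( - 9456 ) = 7/48=2^( - 4 )*3^(-1)*7^1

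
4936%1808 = 1320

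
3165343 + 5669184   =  8834527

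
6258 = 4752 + 1506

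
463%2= 1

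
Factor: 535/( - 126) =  - 2^ ( - 1 )*3^(  -  2 )*5^1*7^( - 1)*107^1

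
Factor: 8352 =2^5*3^2*29^1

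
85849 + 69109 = 154958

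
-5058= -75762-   -  70704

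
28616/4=7154 =7154.00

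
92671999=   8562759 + 84109240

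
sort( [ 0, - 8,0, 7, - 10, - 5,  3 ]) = [ - 10, - 8, - 5,  0, 0, 3,  7 ]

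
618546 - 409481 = 209065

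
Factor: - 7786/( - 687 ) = 2^1*3^(-1)*17^1 = 34/3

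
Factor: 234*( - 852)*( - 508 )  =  2^5*3^3*13^1*71^1*127^1=101278944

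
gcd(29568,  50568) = 168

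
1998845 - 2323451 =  - 324606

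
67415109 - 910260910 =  - 842845801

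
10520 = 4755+5765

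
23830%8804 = 6222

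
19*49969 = 949411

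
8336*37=308432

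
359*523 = 187757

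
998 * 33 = 32934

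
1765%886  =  879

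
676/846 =338/423 = 0.80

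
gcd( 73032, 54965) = 1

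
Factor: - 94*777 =- 2^1*3^1*7^1*37^1*47^1 =- 73038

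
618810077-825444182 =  - 206634105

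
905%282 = 59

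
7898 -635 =7263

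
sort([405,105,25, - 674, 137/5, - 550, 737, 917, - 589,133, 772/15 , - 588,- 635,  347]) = [ - 674, - 635, - 589, - 588, - 550,25,137/5,772/15,105,133,347,405,737  ,  917]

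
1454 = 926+528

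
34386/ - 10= - 17193/5 = - 3438.60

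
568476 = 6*94746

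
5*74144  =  370720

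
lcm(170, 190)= 3230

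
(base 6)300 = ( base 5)413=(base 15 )73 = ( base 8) 154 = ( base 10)108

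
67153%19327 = 9172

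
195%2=1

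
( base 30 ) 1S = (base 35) 1n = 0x3A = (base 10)58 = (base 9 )64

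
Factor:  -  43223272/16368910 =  - 2^2 *5^( - 1)*1636891^( - 1)*5402909^1 = - 21611636/8184455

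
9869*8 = 78952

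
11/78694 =1/7154 = 0.00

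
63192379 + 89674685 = 152867064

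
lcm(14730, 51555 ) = 103110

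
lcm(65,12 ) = 780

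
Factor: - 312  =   - 2^3*3^1*13^1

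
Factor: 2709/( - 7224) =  - 3/8=-2^( - 3) * 3^1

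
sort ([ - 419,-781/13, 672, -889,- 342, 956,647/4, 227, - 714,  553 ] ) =[-889,  -  714, - 419, - 342,  -  781/13, 647/4, 227,553, 672, 956]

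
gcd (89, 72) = 1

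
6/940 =3/470 = 0.01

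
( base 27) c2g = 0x2272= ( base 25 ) e2i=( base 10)8818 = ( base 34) 7lc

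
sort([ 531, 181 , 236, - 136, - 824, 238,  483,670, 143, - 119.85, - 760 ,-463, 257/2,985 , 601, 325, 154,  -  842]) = [ -842, - 824, - 760,-463, -136,-119.85, 257/2,143,154, 181, 236, 238, 325, 483, 531,601,670, 985] 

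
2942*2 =5884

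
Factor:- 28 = - 2^2*7^1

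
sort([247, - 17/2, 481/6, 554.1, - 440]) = [ - 440,  -  17/2,481/6, 247,  554.1] 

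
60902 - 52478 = 8424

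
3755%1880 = 1875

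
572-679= - 107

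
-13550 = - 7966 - 5584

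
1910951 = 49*38999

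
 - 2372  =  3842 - 6214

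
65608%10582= 2116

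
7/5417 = 7/5417 = 0.00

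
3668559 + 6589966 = 10258525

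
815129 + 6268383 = 7083512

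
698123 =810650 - 112527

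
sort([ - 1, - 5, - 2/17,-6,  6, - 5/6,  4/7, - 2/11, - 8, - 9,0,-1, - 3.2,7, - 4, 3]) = [ - 9,  -  8,-6,  -  5, - 4, - 3.2, - 1, - 1, - 5/6, - 2/11, - 2/17 , 0  ,  4/7, 3,6,7 ]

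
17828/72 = 4457/18 = 247.61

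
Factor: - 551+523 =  - 28 = - 2^2*7^1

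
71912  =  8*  8989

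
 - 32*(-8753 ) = 280096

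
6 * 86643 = 519858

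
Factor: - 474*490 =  - 2^2*3^1*5^1*7^2*79^1 = - 232260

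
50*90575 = 4528750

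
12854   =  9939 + 2915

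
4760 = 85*56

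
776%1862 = 776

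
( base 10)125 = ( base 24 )55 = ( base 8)175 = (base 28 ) 4d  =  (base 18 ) 6h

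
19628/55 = 19628/55 = 356.87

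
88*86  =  7568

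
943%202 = 135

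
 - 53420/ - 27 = 53420/27 = 1978.52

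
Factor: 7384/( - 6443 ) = -2^3*13^1*17^(-1)*71^1 * 379^( - 1)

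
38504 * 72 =2772288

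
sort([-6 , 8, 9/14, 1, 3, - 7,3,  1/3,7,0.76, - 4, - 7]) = [ - 7,-7, - 6,-4,1/3,  9/14,0.76,  1,  3 , 3,7, 8] 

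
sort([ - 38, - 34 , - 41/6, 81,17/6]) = [ - 38,  -  34, - 41/6,17/6 , 81]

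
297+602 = 899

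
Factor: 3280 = 2^4 * 5^1 * 41^1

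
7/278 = 7/278 = 0.03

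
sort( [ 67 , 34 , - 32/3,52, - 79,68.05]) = [ - 79, - 32/3 , 34, 52,67, 68.05 ] 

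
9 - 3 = 6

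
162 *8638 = 1399356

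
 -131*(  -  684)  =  89604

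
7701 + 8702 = 16403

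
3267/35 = 93 + 12/35 = 93.34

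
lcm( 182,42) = 546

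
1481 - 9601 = - 8120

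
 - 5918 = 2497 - 8415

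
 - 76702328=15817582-92519910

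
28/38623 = 28/38623 = 0.00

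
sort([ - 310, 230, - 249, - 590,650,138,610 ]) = [ -590, - 310, - 249,138, 230, 610,650]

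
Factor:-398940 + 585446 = 186506 = 2^1*93253^1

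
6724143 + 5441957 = 12166100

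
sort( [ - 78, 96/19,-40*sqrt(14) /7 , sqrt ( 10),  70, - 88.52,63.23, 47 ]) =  [-88.52,- 78, - 40*sqrt( 14 )/7,  sqrt( 10), 96/19, 47, 63.23, 70]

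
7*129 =903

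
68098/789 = 86+244/789  =  86.31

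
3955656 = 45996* 86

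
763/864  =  763/864 = 0.88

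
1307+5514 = 6821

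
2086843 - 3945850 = - 1859007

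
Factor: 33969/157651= 3^1*13^1 *181^( - 1) = 39/181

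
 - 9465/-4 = 2366  +  1/4 = 2366.25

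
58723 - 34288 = 24435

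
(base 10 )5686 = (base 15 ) 1A41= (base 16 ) 1636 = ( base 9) 7717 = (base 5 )140221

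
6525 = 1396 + 5129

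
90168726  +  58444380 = 148613106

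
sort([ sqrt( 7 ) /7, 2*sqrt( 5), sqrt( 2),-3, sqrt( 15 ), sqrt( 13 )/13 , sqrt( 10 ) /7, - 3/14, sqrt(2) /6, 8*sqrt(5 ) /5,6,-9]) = [-9, - 3, - 3/14, sqrt(2)/6 , sqrt( 13 ) /13, sqrt( 7 ) /7, sqrt( 10) /7, sqrt( 2),8*sqrt(5) /5, sqrt( 15), 2*sqrt(5), 6] 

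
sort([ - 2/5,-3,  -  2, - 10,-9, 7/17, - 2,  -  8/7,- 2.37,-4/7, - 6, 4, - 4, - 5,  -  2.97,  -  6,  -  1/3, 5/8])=[-10, - 9,  -  6,-6, - 5, - 4, -3,  -  2.97, - 2.37, - 2,- 2,-8/7,- 4/7, - 2/5, - 1/3, 7/17,5/8,4] 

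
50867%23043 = 4781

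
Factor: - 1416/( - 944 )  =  3/2 = 2^( - 1)*3^1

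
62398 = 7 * 8914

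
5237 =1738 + 3499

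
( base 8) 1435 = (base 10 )797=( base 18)285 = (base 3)1002112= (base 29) re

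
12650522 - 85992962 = -73342440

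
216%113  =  103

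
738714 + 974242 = 1712956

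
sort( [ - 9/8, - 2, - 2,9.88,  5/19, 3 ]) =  [ - 2, - 2,-9/8,5/19,  3, 9.88 ]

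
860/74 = 11+ 23/37=11.62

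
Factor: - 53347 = - 7^1*7621^1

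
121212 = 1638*74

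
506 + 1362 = 1868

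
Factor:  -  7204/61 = -2^2 * 61^(  -  1)*1801^1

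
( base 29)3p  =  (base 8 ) 160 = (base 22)52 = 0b1110000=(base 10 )112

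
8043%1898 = 451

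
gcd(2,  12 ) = 2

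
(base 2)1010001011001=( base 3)21010221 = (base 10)5209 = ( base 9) 7127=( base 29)65i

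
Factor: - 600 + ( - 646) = -1246  =  - 2^1*7^1*89^1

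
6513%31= 3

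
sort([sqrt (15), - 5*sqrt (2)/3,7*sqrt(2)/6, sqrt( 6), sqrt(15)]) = [ - 5 * sqrt( 2)/3, 7*sqrt( 2 ) /6,sqrt( 6), sqrt( 15), sqrt( 15) ]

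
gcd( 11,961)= 1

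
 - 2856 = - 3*952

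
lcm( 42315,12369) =803985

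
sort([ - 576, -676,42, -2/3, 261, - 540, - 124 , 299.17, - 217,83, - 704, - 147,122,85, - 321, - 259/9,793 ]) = [ - 704,-676, - 576 , - 540, - 321, - 217, - 147, - 124 , -259/9, -2/3 , 42, 83,85,122,261, 299.17, 793]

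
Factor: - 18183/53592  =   - 2^(-3 )*7^( - 1)*19^1 = -19/56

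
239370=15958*15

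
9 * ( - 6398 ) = - 57582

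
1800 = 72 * 25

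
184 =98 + 86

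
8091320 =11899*680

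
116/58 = 2 = 2.00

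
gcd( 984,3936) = 984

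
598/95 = 598/95 = 6.29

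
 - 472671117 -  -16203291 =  - 456467826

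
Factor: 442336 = 2^5*23^1*601^1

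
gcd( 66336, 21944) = 8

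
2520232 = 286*8812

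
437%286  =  151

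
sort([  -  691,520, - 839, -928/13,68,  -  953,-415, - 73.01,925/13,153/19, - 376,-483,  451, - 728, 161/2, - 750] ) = [- 953, - 839,-750, -728, - 691, - 483,- 415,-376, - 73.01, - 928/13,153/19,  68,  925/13, 161/2,451,520 ]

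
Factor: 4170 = 2^1* 3^1 *5^1*139^1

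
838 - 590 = 248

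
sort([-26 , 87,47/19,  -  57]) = [-57, - 26 , 47/19, 87] 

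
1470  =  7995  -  6525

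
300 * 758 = 227400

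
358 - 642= - 284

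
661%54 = 13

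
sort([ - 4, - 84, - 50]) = [- 84, -50, - 4 ] 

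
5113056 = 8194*624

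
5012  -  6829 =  - 1817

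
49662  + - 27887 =21775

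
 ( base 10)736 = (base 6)3224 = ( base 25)14b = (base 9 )1007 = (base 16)2e0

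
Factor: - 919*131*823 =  -99080147=-131^1*823^1* 919^1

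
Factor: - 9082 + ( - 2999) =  - 12081 =- 3^1*4027^1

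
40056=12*3338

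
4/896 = 1/224 = 0.00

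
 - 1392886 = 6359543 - 7752429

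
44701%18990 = 6721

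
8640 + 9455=18095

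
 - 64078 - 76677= - 140755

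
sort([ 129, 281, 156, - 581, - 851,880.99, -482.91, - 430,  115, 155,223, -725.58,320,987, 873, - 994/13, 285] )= [ - 851, - 725.58, - 581, - 482.91, - 430,  -  994/13,115,129,155, 156, 223, 281, 285,320,873,880.99,987]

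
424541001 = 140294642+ 284246359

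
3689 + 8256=11945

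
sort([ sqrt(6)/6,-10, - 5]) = [-10,  -  5,  sqrt(6)/6 ] 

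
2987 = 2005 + 982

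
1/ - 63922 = - 1 + 63921/63922 = - 0.00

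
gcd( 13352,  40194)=2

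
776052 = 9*86228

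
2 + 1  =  3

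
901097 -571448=329649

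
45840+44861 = 90701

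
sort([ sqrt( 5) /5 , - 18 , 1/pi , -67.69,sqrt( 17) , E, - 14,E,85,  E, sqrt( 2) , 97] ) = [ - 67.69, - 18,  -  14,1/pi , sqrt(5)/5, sqrt (2),E,E, E,  sqrt(17 ) , 85, 97]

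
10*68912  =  689120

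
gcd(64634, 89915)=1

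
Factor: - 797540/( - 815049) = 2^2*3^( - 3)*5^1 * 30187^( - 1)*39877^1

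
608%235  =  138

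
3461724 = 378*9158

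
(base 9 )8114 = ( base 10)5926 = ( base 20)eg6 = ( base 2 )1011100100110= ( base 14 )2234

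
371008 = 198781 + 172227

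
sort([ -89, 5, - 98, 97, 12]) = [ - 98,  -  89,5, 12,97]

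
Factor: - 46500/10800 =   -  155/36 = - 2^( -2)*3^( - 2)*5^1*31^1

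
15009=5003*3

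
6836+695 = 7531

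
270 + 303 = 573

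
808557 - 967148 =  - 158591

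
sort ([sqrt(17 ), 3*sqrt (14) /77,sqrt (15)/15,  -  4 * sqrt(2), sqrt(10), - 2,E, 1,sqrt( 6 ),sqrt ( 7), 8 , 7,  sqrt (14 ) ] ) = [ - 4*sqrt(2 ),- 2, 3*sqrt(14 )/77,  sqrt(15 ) /15, 1,sqrt(6 ),sqrt (7),  E, sqrt(10 ), sqrt( 14 ),sqrt( 17),7, 8 ]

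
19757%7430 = 4897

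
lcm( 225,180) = 900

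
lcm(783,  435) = 3915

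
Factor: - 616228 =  - 2^2*154057^1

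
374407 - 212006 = 162401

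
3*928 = 2784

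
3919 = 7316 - 3397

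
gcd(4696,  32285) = 587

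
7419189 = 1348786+6070403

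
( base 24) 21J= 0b10010101011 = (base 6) 5311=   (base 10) 1195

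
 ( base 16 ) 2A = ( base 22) 1K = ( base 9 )46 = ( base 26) 1G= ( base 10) 42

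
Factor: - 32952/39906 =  - 5492/6651 = - 2^2* 3^ ( - 2 )*739^(-1) * 1373^1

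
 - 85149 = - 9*9461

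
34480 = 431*80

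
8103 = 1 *8103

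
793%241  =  70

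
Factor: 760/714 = 380/357 =2^2*3^(-1)*5^1* 7^( - 1)*17^( - 1)*19^1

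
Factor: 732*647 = 2^2*3^1 * 61^1*647^1=   473604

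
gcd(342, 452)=2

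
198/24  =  8 + 1/4  =  8.25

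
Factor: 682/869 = 2^1 * 31^1 * 79^( - 1)=62/79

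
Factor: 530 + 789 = 1319 = 1319^1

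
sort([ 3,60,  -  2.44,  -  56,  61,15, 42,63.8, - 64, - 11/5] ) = [ - 64 , - 56, - 2.44, - 11/5,3,15,42,60,61,63.8 ] 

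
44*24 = 1056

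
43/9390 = 43/9390 =0.00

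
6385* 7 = 44695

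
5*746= 3730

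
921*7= 6447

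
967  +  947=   1914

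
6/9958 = 3/4979 = 0.00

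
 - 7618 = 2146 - 9764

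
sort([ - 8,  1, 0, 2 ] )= [ - 8,  0,1,  2]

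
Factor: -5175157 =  - 13^1*17^1*23417^1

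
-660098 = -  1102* 599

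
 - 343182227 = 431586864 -774769091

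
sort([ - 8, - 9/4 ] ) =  [-8, - 9/4] 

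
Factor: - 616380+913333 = 296953 =23^1*12911^1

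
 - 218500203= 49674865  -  268175068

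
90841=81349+9492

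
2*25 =50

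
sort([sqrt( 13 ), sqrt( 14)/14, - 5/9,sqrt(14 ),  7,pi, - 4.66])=[ - 4.66, - 5/9,sqrt( 14)/14, pi,sqrt( 13),sqrt( 14 ) , 7]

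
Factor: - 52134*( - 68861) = 3589999374 = 2^1*3^1*13^1*5297^1 * 8689^1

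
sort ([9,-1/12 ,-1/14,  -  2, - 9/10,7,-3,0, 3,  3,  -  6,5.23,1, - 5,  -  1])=[ - 6, - 5,  -  3, - 2,-1,  -  9/10, - 1/12, - 1/14,  0,1,3,  3,5.23, 7, 9 ] 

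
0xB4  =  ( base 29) 66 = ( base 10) 180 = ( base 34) 5a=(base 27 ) 6I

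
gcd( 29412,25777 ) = 1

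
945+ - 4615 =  -3670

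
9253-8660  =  593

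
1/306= 1/306 = 0.00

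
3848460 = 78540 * 49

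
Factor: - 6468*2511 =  - 2^2*3^5*7^2* 11^1*31^1 = - 16241148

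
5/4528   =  5/4528=0.00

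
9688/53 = 9688/53  =  182.79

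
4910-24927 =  - 20017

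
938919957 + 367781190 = 1306701147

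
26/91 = 2/7 = 0.29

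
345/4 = 345/4 = 86.25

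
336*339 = 113904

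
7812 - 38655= -30843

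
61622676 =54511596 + 7111080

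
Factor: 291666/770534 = 3^1*48611^1*385267^(  -  1 )= 145833/385267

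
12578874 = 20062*627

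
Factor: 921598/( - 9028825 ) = - 2^1*5^( - 2) * 13^ ( -2)*41^1 * 2137^ (  -  1) * 11239^1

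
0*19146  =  0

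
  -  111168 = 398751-509919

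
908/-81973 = -908/81973 = -0.01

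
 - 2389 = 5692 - 8081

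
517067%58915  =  45747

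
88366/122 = 44183/61 = 724.31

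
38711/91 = 38711/91 = 425.40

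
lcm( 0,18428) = 0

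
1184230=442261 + 741969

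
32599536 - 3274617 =29324919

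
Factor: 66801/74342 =2^( - 1 )*3^1*7^1*3181^1*37171^( - 1)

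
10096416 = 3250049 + 6846367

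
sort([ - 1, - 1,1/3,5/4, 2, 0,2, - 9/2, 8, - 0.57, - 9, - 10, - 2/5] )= [ - 10, - 9, - 9/2, - 1 ,  -  1 , - 0.57,-2/5, 0, 1/3, 5/4, 2,2 , 8 ]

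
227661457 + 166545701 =394207158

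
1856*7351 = 13643456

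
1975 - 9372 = - 7397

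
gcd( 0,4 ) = 4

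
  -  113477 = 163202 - 276679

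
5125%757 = 583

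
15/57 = 5/19  =  0.26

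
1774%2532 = 1774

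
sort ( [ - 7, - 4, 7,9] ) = [-7, - 4, 7,9]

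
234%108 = 18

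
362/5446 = 181/2723 = 0.07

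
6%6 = 0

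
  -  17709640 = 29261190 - 46970830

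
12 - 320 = -308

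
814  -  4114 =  - 3300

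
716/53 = 716/53 = 13.51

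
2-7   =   - 5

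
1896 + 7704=9600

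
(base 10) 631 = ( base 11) 524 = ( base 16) 277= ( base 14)331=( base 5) 10011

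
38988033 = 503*77511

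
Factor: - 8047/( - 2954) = 2^(- 1 )*7^( - 1 )*13^1*211^( - 1) * 619^1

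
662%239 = 184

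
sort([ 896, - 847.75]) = [ - 847.75,896]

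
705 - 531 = 174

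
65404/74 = 32702/37 = 883.84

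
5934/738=989/123 = 8.04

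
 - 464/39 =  - 464/39 = - 11.90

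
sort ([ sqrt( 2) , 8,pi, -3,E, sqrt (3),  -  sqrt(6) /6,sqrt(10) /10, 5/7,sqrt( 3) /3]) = [ - 3, - sqrt( 6 ) /6, sqrt ( 10)/10 , sqrt( 3) /3,5/7,sqrt( 2),sqrt (3) , E, pi,8]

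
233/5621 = 233/5621 = 0.04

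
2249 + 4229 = 6478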